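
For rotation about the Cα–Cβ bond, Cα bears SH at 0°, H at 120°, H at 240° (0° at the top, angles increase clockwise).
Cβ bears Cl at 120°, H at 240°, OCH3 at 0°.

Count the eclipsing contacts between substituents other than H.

Non-H eclipsing pairs: SH(0°)/OCH3(0°) — 1 interaction.

1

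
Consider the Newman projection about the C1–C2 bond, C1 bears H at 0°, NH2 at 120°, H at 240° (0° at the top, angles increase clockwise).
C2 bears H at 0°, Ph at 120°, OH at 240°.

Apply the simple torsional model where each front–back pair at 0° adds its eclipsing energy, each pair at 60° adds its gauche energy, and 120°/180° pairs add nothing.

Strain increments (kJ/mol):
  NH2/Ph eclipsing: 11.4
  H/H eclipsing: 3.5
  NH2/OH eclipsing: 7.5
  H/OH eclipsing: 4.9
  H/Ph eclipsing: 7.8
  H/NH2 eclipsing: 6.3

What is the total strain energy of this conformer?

This conformer (eclipsed): H–H eclipsed, NH2–Ph eclipsed, H–OH eclipsed; 3.5 + 11.4 + 4.9 = 19.8 kJ/mol.

19.8 kJ/mol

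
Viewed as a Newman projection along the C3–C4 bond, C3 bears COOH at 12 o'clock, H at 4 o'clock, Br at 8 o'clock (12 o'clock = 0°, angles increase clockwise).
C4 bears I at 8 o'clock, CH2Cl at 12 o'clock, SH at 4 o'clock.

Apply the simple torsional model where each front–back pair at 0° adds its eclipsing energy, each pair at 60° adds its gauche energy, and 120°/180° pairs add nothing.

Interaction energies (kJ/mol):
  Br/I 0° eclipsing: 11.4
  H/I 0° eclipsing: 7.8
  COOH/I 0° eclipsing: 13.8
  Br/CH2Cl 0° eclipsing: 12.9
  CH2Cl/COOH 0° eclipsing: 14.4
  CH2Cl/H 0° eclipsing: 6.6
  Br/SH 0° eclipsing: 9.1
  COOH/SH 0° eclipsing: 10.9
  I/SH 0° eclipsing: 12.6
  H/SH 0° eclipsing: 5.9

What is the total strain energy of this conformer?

31.7 kJ/mol

This conformer (eclipsed): COOH(0°)/CH2Cl(0°) eclipsed 14.4; H(120°)/SH(120°) eclipsed 5.9; Br(240°)/I(240°) eclipsed 11.4 → 31.7 kJ/mol.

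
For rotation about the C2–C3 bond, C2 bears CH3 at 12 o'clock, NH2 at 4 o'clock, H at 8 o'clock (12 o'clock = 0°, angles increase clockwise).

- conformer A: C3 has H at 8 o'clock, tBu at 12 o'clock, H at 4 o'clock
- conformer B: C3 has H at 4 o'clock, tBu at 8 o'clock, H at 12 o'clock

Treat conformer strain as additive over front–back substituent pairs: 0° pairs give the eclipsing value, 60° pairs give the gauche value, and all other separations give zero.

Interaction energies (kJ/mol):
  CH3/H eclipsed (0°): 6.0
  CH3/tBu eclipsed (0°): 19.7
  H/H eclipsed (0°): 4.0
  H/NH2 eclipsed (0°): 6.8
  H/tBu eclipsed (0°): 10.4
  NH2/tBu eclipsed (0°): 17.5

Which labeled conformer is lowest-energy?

A (eclipsed): CH3(0°)/tBu(0°) eclipsed 19.7; NH2(120°)/H(120°) eclipsed 6.8; H(240°)/H(240°) eclipsed 4.0 → 30.5 kJ/mol.
B (eclipsed): CH3(0°)/H(0°) eclipsed 6.0; NH2(120°)/H(120°) eclipsed 6.8; H(240°)/tBu(240°) eclipsed 10.4 → 23.2 kJ/mol.
B has the lowest total (23.2 kJ/mol).

B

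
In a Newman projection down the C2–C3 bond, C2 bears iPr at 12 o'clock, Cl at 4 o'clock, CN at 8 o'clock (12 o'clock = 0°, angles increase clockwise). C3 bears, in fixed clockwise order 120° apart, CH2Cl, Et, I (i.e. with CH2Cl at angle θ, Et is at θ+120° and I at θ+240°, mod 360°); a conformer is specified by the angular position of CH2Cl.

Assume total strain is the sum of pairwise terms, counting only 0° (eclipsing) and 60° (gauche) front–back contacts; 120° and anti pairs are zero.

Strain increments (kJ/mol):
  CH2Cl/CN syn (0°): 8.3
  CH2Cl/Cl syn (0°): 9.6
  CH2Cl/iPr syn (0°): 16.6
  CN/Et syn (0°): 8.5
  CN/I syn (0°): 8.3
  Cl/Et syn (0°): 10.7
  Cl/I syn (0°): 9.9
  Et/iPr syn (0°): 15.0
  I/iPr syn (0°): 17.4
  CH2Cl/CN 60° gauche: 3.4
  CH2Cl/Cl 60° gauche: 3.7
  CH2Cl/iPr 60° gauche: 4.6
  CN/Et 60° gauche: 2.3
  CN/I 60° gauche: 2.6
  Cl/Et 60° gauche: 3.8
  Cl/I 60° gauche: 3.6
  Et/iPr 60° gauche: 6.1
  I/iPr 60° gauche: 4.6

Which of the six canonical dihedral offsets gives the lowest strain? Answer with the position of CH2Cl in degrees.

60°

CH2Cl at 0° is eclipsed. iPr at 0° is eclipsed with CH2Cl at 0° (16.6); Cl at 120° is eclipsed with Et at 120° (10.7); CN at 240° is eclipsed with I at 240° (8.3). Total 35.6 kJ/mol.
CH2Cl at 60° is staggered. iPr at 0° is gauche with CH2Cl at 60° (4.6); iPr at 0° is gauche with I at 300° (4.6); Cl at 120° is gauche with CH2Cl at 60° (3.7); Cl at 120° is gauche with Et at 180° (3.8); CN at 240° is gauche with Et at 180° (2.3); CN at 240° is gauche with I at 300° (2.6). Total 21.6 kJ/mol.
CH2Cl at 120° is eclipsed. iPr at 0° is eclipsed with I at 0° (17.4); Cl at 120° is eclipsed with CH2Cl at 120° (9.6); CN at 240° is eclipsed with Et at 240° (8.5). Total 35.5 kJ/mol.
CH2Cl at 180° is staggered. iPr at 0° is gauche with Et at 300° (6.1); iPr at 0° is gauche with I at 60° (4.6); Cl at 120° is gauche with CH2Cl at 180° (3.7); Cl at 120° is gauche with I at 60° (3.6); CN at 240° is gauche with CH2Cl at 180° (3.4); CN at 240° is gauche with Et at 300° (2.3). Total 23.7 kJ/mol.
CH2Cl at 240° is eclipsed. iPr at 0° is eclipsed with Et at 0° (15.0); Cl at 120° is eclipsed with I at 120° (9.9); CN at 240° is eclipsed with CH2Cl at 240° (8.3). Total 33.2 kJ/mol.
CH2Cl at 300° is staggered. iPr at 0° is gauche with CH2Cl at 300° (4.6); iPr at 0° is gauche with Et at 60° (6.1); Cl at 120° is gauche with Et at 60° (3.8); Cl at 120° is gauche with I at 180° (3.6); CN at 240° is gauche with CH2Cl at 300° (3.4); CN at 240° is gauche with I at 180° (2.6). Total 24.1 kJ/mol.
The minimum (21.6 kJ/mol) occurs with CH2Cl at 60°.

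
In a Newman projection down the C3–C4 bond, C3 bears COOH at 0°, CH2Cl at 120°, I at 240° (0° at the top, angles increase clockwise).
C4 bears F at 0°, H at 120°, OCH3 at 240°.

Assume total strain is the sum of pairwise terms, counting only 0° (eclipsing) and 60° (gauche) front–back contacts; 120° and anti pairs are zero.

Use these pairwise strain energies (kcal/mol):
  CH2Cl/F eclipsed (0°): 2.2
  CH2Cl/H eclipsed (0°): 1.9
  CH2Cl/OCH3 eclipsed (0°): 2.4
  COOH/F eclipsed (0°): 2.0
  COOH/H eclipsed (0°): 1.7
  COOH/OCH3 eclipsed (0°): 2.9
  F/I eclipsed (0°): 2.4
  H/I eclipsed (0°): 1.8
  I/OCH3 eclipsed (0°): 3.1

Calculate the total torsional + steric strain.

This conformer (eclipsed): COOH–F eclipsed, CH2Cl–H eclipsed, I–OCH3 eclipsed; 2.0 + 1.9 + 3.1 = 7.0 kcal/mol.

7.0 kcal/mol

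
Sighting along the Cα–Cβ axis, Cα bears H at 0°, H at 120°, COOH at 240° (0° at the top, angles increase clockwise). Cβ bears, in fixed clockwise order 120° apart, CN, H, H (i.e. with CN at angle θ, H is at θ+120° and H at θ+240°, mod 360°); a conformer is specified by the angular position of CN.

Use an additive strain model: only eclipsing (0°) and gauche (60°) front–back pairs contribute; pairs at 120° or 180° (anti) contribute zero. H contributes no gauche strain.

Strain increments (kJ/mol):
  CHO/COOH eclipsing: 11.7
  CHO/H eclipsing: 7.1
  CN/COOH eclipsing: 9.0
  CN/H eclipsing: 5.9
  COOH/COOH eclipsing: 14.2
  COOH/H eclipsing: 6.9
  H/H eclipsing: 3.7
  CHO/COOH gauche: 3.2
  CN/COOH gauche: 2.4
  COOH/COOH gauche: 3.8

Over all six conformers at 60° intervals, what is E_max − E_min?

CN at 0° (eclipsed): H(0°)/CN(0°) eclipsed 5.9; H(120°)/H(120°) eclipsed 3.7; COOH(240°)/H(240°) eclipsed 6.9 → 16.5 kJ/mol.
CN at 60° (staggered): no non-H gauche contacts → 0.0 kJ/mol.
CN at 120° (eclipsed): H(0°)/H(0°) eclipsed 3.7; H(120°)/CN(120°) eclipsed 5.9; COOH(240°)/H(240°) eclipsed 6.9 → 16.5 kJ/mol.
CN at 180° (staggered): COOH(240°)/CN(180°) gauche 2.4 → 2.4 kJ/mol.
CN at 240° (eclipsed): H(0°)/H(0°) eclipsed 3.7; H(120°)/H(120°) eclipsed 3.7; COOH(240°)/CN(240°) eclipsed 9.0 → 16.4 kJ/mol.
CN at 300° (staggered): COOH(240°)/CN(300°) gauche 2.4 → 2.4 kJ/mol.
Max at 0° (16.5 kJ/mol), min at 60° (0.0 kJ/mol); barrier = 16.5 kJ/mol.

16.5 kJ/mol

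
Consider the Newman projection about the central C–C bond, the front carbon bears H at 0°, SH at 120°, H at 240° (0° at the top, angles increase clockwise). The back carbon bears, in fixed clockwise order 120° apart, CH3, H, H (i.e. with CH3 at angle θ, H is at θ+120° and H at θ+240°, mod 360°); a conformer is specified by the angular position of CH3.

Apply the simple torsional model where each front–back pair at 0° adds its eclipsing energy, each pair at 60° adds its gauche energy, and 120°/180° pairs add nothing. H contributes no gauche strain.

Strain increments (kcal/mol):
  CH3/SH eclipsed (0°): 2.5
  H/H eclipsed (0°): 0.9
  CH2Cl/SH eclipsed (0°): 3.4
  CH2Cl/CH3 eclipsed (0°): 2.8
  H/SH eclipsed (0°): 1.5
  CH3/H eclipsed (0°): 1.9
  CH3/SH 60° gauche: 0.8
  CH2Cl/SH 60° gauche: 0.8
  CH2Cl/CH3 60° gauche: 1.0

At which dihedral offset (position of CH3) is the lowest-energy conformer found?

300°

CH3 at 0° (eclipsed): H–CH3 eclipsed, SH–H eclipsed, H–H eclipsed; 1.9 + 1.5 + 0.9 = 4.3 kcal/mol.
CH3 at 60° (staggered): SH–CH3 gauche; 0.8 = 0.8 kcal/mol.
CH3 at 120° (eclipsed): H–H eclipsed, SH–CH3 eclipsed, H–H eclipsed; 0.9 + 2.5 + 0.9 = 4.3 kcal/mol.
CH3 at 180° (staggered): SH–CH3 gauche; 0.8 = 0.8 kcal/mol.
CH3 at 240° (eclipsed): H–H eclipsed, SH–H eclipsed, H–CH3 eclipsed; 0.9 + 1.5 + 1.9 = 4.3 kcal/mol.
CH3 at 300° (staggered): no non-H gauche contacts → 0.0 kcal/mol.
The minimum (0.0 kcal/mol) occurs with CH3 at 300°.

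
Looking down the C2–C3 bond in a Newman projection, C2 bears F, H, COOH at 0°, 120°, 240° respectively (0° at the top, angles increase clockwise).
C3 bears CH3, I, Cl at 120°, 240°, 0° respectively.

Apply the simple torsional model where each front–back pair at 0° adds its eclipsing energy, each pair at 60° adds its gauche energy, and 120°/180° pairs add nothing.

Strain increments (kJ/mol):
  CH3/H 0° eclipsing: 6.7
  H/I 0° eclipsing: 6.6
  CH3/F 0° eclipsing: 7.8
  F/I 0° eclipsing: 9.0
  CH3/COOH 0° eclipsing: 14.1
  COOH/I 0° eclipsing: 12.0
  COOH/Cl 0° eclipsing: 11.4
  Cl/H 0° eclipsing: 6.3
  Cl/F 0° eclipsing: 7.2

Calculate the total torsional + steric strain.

This conformer (eclipsed): F–Cl eclipsed, H–CH3 eclipsed, COOH–I eclipsed; 7.2 + 6.7 + 12.0 = 25.9 kJ/mol.

25.9 kJ/mol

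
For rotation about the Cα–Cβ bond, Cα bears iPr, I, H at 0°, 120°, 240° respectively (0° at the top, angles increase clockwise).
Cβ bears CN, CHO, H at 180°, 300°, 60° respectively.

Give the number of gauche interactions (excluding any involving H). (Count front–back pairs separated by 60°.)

2

Non-H gauche pairs: iPr(0°)/CHO(300°); I(120°)/CN(180°) — 2 interactions.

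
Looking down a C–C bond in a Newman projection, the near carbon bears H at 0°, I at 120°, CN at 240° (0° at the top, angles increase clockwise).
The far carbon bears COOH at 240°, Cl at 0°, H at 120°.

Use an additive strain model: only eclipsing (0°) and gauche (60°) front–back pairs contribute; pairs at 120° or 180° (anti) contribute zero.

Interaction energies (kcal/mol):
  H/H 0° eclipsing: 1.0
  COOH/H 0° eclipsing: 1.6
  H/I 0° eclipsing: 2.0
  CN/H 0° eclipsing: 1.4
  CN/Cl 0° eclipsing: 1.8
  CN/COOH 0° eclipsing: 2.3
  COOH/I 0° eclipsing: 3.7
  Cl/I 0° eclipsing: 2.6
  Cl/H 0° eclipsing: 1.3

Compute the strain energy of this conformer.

This conformer (eclipsed): H–Cl eclipsed, I–H eclipsed, CN–COOH eclipsed; 1.3 + 2.0 + 2.3 = 5.6 kcal/mol.

5.6 kcal/mol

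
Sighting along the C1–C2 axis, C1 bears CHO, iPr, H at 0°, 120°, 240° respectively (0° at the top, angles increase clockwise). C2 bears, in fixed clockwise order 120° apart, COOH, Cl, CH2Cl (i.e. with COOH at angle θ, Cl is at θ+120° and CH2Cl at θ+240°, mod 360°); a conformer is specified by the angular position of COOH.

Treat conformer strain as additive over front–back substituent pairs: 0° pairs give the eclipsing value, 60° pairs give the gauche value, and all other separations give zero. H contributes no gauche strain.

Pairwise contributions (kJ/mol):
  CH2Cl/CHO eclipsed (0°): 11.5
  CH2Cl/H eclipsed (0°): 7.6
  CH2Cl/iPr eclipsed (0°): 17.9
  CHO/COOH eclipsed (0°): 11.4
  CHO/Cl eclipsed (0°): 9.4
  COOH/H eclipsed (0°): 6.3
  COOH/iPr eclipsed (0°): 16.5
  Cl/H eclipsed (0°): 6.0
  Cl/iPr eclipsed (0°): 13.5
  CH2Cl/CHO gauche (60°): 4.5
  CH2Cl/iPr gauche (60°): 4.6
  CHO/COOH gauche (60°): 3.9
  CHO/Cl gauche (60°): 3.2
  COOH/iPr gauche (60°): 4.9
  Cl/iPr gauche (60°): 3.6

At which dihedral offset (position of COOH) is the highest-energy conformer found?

COOH at 0° is eclipsed. CHO at 0° is eclipsed with COOH at 0° (11.4); iPr at 120° is eclipsed with Cl at 120° (13.5); H at 240° is eclipsed with CH2Cl at 240° (7.6). Total 32.5 kJ/mol.
COOH at 60° is staggered. CHO at 0° is gauche with COOH at 60° (3.9); CHO at 0° is gauche with CH2Cl at 300° (4.5); iPr at 120° is gauche with COOH at 60° (4.9); iPr at 120° is gauche with Cl at 180° (3.6). Total 16.9 kJ/mol.
COOH at 120° is eclipsed. CHO at 0° is eclipsed with CH2Cl at 0° (11.5); iPr at 120° is eclipsed with COOH at 120° (16.5); H at 240° is eclipsed with Cl at 240° (6.0). Total 34.0 kJ/mol.
COOH at 180° is staggered. CHO at 0° is gauche with Cl at 300° (3.2); CHO at 0° is gauche with CH2Cl at 60° (4.5); iPr at 120° is gauche with COOH at 180° (4.9); iPr at 120° is gauche with CH2Cl at 60° (4.6). Total 17.2 kJ/mol.
COOH at 240° is eclipsed. CHO at 0° is eclipsed with Cl at 0° (9.4); iPr at 120° is eclipsed with CH2Cl at 120° (17.9); H at 240° is eclipsed with COOH at 240° (6.3). Total 33.6 kJ/mol.
COOH at 300° is staggered. CHO at 0° is gauche with COOH at 300° (3.9); CHO at 0° is gauche with Cl at 60° (3.2); iPr at 120° is gauche with Cl at 60° (3.6); iPr at 120° is gauche with CH2Cl at 180° (4.6). Total 15.3 kJ/mol.
The maximum (34.0 kJ/mol) occurs with COOH at 120°.

120°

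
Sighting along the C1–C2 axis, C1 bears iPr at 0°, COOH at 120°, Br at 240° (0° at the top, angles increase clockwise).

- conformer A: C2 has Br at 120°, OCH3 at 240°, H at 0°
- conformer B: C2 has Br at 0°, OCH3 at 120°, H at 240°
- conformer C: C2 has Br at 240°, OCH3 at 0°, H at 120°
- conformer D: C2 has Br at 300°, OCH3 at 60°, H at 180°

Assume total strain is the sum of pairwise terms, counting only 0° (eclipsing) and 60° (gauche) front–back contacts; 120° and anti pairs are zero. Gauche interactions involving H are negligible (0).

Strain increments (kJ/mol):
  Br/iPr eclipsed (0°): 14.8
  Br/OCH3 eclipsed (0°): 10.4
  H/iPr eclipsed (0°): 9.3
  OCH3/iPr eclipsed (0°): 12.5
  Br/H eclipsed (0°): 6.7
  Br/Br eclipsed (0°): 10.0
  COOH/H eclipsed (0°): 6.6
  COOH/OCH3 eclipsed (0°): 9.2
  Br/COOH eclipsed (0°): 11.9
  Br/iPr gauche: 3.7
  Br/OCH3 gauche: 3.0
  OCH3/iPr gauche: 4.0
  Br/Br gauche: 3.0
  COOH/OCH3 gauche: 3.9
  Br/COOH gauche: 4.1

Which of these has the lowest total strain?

A (eclipsed): iPr–H eclipsed, COOH–Br eclipsed, Br–OCH3 eclipsed; 9.3 + 11.9 + 10.4 = 31.6 kJ/mol.
B (eclipsed): iPr–Br eclipsed, COOH–OCH3 eclipsed, Br–H eclipsed; 14.8 + 9.2 + 6.7 = 30.7 kJ/mol.
C (eclipsed): iPr–OCH3 eclipsed, COOH–H eclipsed, Br–Br eclipsed; 12.5 + 6.6 + 10.0 = 29.1 kJ/mol.
D (staggered): iPr–Br gauche, iPr–OCH3 gauche, COOH–OCH3 gauche, Br–Br gauche; 3.7 + 4.0 + 3.9 + 3.0 = 14.6 kJ/mol.
D has the lowest total (14.6 kJ/mol).

D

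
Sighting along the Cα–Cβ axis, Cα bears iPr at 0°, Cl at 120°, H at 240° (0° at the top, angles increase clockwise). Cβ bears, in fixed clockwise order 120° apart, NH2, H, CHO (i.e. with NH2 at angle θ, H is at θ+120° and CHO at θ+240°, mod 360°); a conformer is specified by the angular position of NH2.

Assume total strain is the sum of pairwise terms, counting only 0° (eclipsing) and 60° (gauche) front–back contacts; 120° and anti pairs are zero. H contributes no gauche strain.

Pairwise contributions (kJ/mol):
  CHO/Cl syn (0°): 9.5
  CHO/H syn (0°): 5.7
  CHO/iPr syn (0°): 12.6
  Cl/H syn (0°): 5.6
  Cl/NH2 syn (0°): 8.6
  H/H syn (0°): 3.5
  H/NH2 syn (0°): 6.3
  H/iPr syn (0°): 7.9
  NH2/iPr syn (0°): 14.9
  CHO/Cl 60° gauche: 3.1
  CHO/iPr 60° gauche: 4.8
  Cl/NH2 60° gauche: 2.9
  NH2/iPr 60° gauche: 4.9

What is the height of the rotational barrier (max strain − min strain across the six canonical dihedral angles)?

18.2 kJ/mol

NH2 at 0° is eclipsed. iPr at 0° is eclipsed with NH2 at 0° (14.9); Cl at 120° is eclipsed with H at 120° (5.6); H at 240° is eclipsed with CHO at 240° (5.7). Total 26.2 kJ/mol.
NH2 at 60° is staggered. iPr at 0° is gauche with NH2 at 60° (4.9); iPr at 0° is gauche with CHO at 300° (4.8); Cl at 120° is gauche with NH2 at 60° (2.9). Total 12.6 kJ/mol.
NH2 at 120° is eclipsed. iPr at 0° is eclipsed with CHO at 0° (12.6); Cl at 120° is eclipsed with NH2 at 120° (8.6); H at 240° is eclipsed with H at 240° (3.5). Total 24.7 kJ/mol.
NH2 at 180° is staggered. iPr at 0° is gauche with CHO at 60° (4.8); Cl at 120° is gauche with NH2 at 180° (2.9); Cl at 120° is gauche with CHO at 60° (3.1). Total 10.8 kJ/mol.
NH2 at 240° is eclipsed. iPr at 0° is eclipsed with H at 0° (7.9); Cl at 120° is eclipsed with CHO at 120° (9.5); H at 240° is eclipsed with NH2 at 240° (6.3). Total 23.7 kJ/mol.
NH2 at 300° is staggered. iPr at 0° is gauche with NH2 at 300° (4.9); Cl at 120° is gauche with CHO at 180° (3.1). Total 8.0 kJ/mol.
Max at 0° (26.2 kJ/mol), min at 300° (8.0 kJ/mol); barrier = 18.2 kJ/mol.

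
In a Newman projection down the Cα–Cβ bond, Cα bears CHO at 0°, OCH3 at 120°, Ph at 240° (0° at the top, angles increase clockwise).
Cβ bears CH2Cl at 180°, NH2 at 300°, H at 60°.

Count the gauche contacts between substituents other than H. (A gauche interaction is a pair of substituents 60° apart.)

Non-H gauche pairs: CHO(0°)/NH2(300°); OCH3(120°)/CH2Cl(180°); Ph(240°)/CH2Cl(180°); Ph(240°)/NH2(300°) — 4 interactions.

4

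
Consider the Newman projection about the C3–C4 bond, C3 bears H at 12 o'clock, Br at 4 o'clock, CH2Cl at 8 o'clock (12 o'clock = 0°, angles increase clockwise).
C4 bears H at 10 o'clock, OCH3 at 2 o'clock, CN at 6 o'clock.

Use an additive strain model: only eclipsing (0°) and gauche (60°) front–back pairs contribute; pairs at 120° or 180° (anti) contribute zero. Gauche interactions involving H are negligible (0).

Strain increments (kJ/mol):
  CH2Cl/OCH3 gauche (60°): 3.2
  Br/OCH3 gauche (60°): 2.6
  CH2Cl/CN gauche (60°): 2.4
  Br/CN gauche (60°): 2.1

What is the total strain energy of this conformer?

7.1 kJ/mol

This conformer (staggered): Br–OCH3 gauche, Br–CN gauche, CH2Cl–CN gauche; 2.6 + 2.1 + 2.4 = 7.1 kJ/mol.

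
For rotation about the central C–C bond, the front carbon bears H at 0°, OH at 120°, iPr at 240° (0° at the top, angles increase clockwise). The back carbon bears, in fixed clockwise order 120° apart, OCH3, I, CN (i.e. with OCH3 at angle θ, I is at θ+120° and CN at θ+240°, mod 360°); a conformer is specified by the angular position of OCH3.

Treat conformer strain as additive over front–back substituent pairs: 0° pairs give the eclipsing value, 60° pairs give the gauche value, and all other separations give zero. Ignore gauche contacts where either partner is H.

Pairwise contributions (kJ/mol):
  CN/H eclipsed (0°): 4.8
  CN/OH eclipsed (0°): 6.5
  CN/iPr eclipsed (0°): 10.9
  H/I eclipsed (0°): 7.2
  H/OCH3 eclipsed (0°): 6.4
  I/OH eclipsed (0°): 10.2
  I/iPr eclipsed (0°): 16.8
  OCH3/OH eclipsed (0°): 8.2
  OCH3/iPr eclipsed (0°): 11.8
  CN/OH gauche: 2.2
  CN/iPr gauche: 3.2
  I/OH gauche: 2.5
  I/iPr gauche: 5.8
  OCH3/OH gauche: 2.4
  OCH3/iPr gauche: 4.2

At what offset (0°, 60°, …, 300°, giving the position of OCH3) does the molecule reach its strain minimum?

300°

OCH3 at 0° (eclipsed): H–OCH3 eclipsed, OH–I eclipsed, iPr–CN eclipsed; 6.4 + 10.2 + 10.9 = 27.5 kJ/mol.
OCH3 at 60° (staggered): OH–OCH3 gauche, OH–I gauche, iPr–I gauche, iPr–CN gauche; 2.4 + 2.5 + 5.8 + 3.2 = 13.9 kJ/mol.
OCH3 at 120° (eclipsed): H–CN eclipsed, OH–OCH3 eclipsed, iPr–I eclipsed; 4.8 + 8.2 + 16.8 = 29.8 kJ/mol.
OCH3 at 180° (staggered): OH–OCH3 gauche, OH–CN gauche, iPr–OCH3 gauche, iPr–I gauche; 2.4 + 2.2 + 4.2 + 5.8 = 14.6 kJ/mol.
OCH3 at 240° (eclipsed): H–I eclipsed, OH–CN eclipsed, iPr–OCH3 eclipsed; 7.2 + 6.5 + 11.8 = 25.5 kJ/mol.
OCH3 at 300° (staggered): OH–I gauche, OH–CN gauche, iPr–OCH3 gauche, iPr–CN gauche; 2.5 + 2.2 + 4.2 + 3.2 = 12.1 kJ/mol.
The minimum (12.1 kJ/mol) occurs with OCH3 at 300°.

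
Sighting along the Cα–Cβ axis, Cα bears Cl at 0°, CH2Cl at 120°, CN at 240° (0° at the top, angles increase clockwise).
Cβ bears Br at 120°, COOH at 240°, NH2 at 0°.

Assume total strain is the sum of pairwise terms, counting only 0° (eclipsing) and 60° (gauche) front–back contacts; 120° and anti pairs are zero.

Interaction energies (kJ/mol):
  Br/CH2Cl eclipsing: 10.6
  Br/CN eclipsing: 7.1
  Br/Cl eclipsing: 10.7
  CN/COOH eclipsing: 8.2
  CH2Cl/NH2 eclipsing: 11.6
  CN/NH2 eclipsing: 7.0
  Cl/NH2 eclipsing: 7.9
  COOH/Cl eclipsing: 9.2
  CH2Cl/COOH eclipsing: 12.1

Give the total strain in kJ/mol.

26.7 kJ/mol

This conformer is eclipsed. Cl at 0° is eclipsed with NH2 at 0° (7.9); CH2Cl at 120° is eclipsed with Br at 120° (10.6); CN at 240° is eclipsed with COOH at 240° (8.2). Total 26.7 kJ/mol.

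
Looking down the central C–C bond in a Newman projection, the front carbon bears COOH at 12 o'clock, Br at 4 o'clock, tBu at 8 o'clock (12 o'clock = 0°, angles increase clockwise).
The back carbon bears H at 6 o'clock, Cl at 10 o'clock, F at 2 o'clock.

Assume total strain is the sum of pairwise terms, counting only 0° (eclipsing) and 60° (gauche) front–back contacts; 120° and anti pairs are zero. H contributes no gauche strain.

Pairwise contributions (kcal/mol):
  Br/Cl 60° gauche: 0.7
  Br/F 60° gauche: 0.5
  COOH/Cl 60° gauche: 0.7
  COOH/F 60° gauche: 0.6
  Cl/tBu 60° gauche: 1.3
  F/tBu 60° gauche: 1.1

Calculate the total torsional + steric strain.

This conformer (staggered): COOH(0°)/Cl(300°) gauche 0.7; COOH(0°)/F(60°) gauche 0.6; Br(120°)/F(60°) gauche 0.5; tBu(240°)/Cl(300°) gauche 1.3 → 3.1 kcal/mol.

3.1 kcal/mol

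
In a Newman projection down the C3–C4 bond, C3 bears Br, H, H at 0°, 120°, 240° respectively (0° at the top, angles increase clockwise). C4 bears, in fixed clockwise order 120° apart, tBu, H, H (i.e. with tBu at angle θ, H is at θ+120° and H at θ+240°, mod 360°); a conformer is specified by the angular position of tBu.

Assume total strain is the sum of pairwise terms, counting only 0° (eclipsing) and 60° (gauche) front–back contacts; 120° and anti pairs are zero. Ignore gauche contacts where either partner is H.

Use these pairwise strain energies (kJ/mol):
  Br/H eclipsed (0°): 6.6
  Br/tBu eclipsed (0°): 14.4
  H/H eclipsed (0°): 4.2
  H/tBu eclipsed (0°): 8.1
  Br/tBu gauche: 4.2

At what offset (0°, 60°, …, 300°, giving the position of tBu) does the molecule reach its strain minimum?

tBu at 0° is eclipsed. Br at 0° is eclipsed with tBu at 0° (14.4); H at 120° is eclipsed with H at 120° (4.2); H at 240° is eclipsed with H at 240° (4.2). Total 22.8 kJ/mol.
tBu at 60° is staggered. Br at 0° is gauche with tBu at 60° (4.2). Total 4.2 kJ/mol.
tBu at 120° is eclipsed. Br at 0° is eclipsed with H at 0° (6.6); H at 120° is eclipsed with tBu at 120° (8.1); H at 240° is eclipsed with H at 240° (4.2). Total 18.9 kJ/mol.
tBu at 180° (staggered): no non-H gauche contacts → 0.0 kJ/mol.
tBu at 240° is eclipsed. Br at 0° is eclipsed with H at 0° (6.6); H at 120° is eclipsed with H at 120° (4.2); H at 240° is eclipsed with tBu at 240° (8.1). Total 18.9 kJ/mol.
tBu at 300° is staggered. Br at 0° is gauche with tBu at 300° (4.2). Total 4.2 kJ/mol.
The minimum (0.0 kJ/mol) occurs with tBu at 180°.

180°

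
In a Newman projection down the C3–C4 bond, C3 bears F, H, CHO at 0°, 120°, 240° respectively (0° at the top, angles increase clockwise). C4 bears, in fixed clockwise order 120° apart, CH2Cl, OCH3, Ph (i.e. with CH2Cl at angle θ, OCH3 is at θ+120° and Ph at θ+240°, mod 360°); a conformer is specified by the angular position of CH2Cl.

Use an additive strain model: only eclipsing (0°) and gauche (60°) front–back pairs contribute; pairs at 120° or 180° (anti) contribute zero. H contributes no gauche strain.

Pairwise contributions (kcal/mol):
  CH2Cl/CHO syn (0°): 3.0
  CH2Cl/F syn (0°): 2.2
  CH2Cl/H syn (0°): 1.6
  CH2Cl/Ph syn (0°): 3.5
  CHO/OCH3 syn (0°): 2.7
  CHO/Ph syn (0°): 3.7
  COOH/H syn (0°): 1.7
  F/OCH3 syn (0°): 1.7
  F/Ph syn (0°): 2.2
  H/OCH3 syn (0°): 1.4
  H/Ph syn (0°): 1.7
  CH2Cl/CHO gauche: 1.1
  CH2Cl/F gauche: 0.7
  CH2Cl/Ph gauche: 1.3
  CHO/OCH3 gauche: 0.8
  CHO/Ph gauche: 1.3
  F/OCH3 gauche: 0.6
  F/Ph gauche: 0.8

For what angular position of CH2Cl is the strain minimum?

180°

CH2Cl at 0° (eclipsed): F–CH2Cl eclipsed, H–OCH3 eclipsed, CHO–Ph eclipsed; 2.2 + 1.4 + 3.7 = 7.3 kcal/mol.
CH2Cl at 60° (staggered): F–CH2Cl gauche, F–Ph gauche, CHO–OCH3 gauche, CHO–Ph gauche; 0.7 + 0.8 + 0.8 + 1.3 = 3.6 kcal/mol.
CH2Cl at 120° (eclipsed): F–Ph eclipsed, H–CH2Cl eclipsed, CHO–OCH3 eclipsed; 2.2 + 1.6 + 2.7 = 6.5 kcal/mol.
CH2Cl at 180° (staggered): F–OCH3 gauche, F–Ph gauche, CHO–CH2Cl gauche, CHO–OCH3 gauche; 0.6 + 0.8 + 1.1 + 0.8 = 3.3 kcal/mol.
CH2Cl at 240° (eclipsed): F–OCH3 eclipsed, H–Ph eclipsed, CHO–CH2Cl eclipsed; 1.7 + 1.7 + 3.0 = 6.4 kcal/mol.
CH2Cl at 300° (staggered): F–CH2Cl gauche, F–OCH3 gauche, CHO–CH2Cl gauche, CHO–Ph gauche; 0.7 + 0.6 + 1.1 + 1.3 = 3.7 kcal/mol.
The minimum (3.3 kcal/mol) occurs with CH2Cl at 180°.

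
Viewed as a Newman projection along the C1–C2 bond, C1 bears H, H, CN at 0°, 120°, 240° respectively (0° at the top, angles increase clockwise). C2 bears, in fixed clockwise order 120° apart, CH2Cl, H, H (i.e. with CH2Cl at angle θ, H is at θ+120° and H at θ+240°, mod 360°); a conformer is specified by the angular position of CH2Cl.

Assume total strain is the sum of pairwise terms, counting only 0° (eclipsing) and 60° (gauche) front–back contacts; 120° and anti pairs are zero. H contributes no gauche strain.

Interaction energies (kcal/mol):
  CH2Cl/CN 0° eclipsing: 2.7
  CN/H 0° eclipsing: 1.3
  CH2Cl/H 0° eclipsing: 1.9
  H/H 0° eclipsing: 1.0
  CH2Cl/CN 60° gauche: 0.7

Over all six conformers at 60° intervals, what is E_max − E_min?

4.7 kcal/mol

CH2Cl at 0° is eclipsed. H at 0° is eclipsed with CH2Cl at 0° (1.9); H at 120° is eclipsed with H at 120° (1.0); CN at 240° is eclipsed with H at 240° (1.3). Total 4.2 kcal/mol.
CH2Cl at 60° (staggered): no non-H gauche contacts → 0.0 kcal/mol.
CH2Cl at 120° is eclipsed. H at 0° is eclipsed with H at 0° (1.0); H at 120° is eclipsed with CH2Cl at 120° (1.9); CN at 240° is eclipsed with H at 240° (1.3). Total 4.2 kcal/mol.
CH2Cl at 180° is staggered. CN at 240° is gauche with CH2Cl at 180° (0.7). Total 0.7 kcal/mol.
CH2Cl at 240° is eclipsed. H at 0° is eclipsed with H at 0° (1.0); H at 120° is eclipsed with H at 120° (1.0); CN at 240° is eclipsed with CH2Cl at 240° (2.7). Total 4.7 kcal/mol.
CH2Cl at 300° is staggered. CN at 240° is gauche with CH2Cl at 300° (0.7). Total 0.7 kcal/mol.
Max at 240° (4.7 kcal/mol), min at 60° (0.0 kcal/mol); barrier = 4.7 kcal/mol.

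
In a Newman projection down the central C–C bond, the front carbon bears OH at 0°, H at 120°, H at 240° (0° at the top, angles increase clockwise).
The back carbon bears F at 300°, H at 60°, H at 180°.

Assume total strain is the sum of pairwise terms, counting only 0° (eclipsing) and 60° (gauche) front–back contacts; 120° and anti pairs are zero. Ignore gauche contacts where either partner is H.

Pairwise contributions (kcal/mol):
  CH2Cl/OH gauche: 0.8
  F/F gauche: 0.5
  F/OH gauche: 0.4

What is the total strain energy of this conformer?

This conformer (staggered): OH(0°)/F(300°) gauche 0.4 → 0.4 kcal/mol.

0.4 kcal/mol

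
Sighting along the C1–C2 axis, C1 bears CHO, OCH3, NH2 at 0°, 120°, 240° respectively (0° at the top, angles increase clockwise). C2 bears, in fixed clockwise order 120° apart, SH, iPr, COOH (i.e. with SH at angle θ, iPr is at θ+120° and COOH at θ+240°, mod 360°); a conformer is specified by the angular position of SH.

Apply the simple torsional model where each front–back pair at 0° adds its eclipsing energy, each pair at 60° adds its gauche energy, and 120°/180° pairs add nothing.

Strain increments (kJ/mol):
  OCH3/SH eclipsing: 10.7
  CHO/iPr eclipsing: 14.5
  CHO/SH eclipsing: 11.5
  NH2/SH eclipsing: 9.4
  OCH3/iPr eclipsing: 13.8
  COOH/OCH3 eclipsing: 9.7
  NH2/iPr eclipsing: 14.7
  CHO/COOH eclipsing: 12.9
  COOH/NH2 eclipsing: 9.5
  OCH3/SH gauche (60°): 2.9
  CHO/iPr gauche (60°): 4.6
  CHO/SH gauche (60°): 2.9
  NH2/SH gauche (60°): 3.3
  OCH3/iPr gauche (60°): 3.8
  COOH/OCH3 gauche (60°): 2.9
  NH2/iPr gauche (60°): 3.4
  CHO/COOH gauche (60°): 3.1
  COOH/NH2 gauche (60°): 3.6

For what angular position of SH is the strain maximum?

SH at 0° is eclipsed. CHO at 0° is eclipsed with SH at 0° (11.5); OCH3 at 120° is eclipsed with iPr at 120° (13.8); NH2 at 240° is eclipsed with COOH at 240° (9.5). Total 34.8 kJ/mol.
SH at 60° is staggered. CHO at 0° is gauche with SH at 60° (2.9); CHO at 0° is gauche with COOH at 300° (3.1); OCH3 at 120° is gauche with SH at 60° (2.9); OCH3 at 120° is gauche with iPr at 180° (3.8); NH2 at 240° is gauche with iPr at 180° (3.4); NH2 at 240° is gauche with COOH at 300° (3.6). Total 19.7 kJ/mol.
SH at 120° is eclipsed. CHO at 0° is eclipsed with COOH at 0° (12.9); OCH3 at 120° is eclipsed with SH at 120° (10.7); NH2 at 240° is eclipsed with iPr at 240° (14.7). Total 38.3 kJ/mol.
SH at 180° is staggered. CHO at 0° is gauche with iPr at 300° (4.6); CHO at 0° is gauche with COOH at 60° (3.1); OCH3 at 120° is gauche with SH at 180° (2.9); OCH3 at 120° is gauche with COOH at 60° (2.9); NH2 at 240° is gauche with SH at 180° (3.3); NH2 at 240° is gauche with iPr at 300° (3.4). Total 20.2 kJ/mol.
SH at 240° is eclipsed. CHO at 0° is eclipsed with iPr at 0° (14.5); OCH3 at 120° is eclipsed with COOH at 120° (9.7); NH2 at 240° is eclipsed with SH at 240° (9.4). Total 33.6 kJ/mol.
SH at 300° is staggered. CHO at 0° is gauche with SH at 300° (2.9); CHO at 0° is gauche with iPr at 60° (4.6); OCH3 at 120° is gauche with iPr at 60° (3.8); OCH3 at 120° is gauche with COOH at 180° (2.9); NH2 at 240° is gauche with SH at 300° (3.3); NH2 at 240° is gauche with COOH at 180° (3.6). Total 21.1 kJ/mol.
The maximum (38.3 kJ/mol) occurs with SH at 120°.

120°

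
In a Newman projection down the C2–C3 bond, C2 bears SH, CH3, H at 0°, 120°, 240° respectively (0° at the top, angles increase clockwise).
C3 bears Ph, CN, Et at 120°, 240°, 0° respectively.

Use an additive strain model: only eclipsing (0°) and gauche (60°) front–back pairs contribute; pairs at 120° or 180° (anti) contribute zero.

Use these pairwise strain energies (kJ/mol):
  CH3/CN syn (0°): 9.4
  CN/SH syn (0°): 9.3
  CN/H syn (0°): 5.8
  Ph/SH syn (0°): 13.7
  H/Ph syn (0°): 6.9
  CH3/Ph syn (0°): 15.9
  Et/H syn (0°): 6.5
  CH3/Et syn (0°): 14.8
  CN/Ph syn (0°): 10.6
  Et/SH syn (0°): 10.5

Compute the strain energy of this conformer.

32.2 kJ/mol

This conformer (eclipsed): SH–Et eclipsed, CH3–Ph eclipsed, H–CN eclipsed; 10.5 + 15.9 + 5.8 = 32.2 kJ/mol.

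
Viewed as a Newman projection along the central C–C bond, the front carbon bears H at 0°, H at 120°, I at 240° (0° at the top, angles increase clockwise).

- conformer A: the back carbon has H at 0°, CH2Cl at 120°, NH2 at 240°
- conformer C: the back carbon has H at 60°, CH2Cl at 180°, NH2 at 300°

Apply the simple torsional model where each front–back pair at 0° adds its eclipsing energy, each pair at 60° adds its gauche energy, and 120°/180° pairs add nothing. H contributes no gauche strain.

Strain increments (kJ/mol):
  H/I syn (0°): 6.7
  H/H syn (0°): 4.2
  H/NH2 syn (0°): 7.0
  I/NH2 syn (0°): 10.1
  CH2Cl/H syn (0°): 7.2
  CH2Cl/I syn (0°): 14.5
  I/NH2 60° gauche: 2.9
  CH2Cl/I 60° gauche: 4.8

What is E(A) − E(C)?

+13.8 kJ/mol

A (eclipsed): H(0°)/H(0°) eclipsed 4.2; H(120°)/CH2Cl(120°) eclipsed 7.2; I(240°)/NH2(240°) eclipsed 10.1 → 21.5 kJ/mol.
C (staggered): I(240°)/CH2Cl(180°) gauche 4.8; I(240°)/NH2(300°) gauche 2.9 → 7.7 kJ/mol.
E(A) − E(C) = 21.5 − 7.7 = +13.8 kJ/mol.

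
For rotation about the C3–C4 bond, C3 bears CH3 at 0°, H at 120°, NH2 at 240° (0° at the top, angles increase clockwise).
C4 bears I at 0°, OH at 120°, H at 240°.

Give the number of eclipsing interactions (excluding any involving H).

1

Non-H eclipsing pairs: CH3(0°)/I(0°) — 1 interaction.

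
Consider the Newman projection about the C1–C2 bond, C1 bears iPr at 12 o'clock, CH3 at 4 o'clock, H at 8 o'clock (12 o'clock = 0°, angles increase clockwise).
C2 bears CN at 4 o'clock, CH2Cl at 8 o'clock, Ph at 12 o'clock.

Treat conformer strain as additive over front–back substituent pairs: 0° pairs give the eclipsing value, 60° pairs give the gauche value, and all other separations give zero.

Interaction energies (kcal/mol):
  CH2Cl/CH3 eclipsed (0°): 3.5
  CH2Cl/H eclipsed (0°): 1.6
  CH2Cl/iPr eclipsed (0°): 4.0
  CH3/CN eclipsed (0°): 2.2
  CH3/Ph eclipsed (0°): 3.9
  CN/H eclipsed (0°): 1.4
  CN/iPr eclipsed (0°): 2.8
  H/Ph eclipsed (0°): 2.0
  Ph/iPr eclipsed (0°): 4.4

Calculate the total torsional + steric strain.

This conformer (eclipsed): iPr(0°)/Ph(0°) eclipsed 4.4; CH3(120°)/CN(120°) eclipsed 2.2; H(240°)/CH2Cl(240°) eclipsed 1.6 → 8.2 kcal/mol.

8.2 kcal/mol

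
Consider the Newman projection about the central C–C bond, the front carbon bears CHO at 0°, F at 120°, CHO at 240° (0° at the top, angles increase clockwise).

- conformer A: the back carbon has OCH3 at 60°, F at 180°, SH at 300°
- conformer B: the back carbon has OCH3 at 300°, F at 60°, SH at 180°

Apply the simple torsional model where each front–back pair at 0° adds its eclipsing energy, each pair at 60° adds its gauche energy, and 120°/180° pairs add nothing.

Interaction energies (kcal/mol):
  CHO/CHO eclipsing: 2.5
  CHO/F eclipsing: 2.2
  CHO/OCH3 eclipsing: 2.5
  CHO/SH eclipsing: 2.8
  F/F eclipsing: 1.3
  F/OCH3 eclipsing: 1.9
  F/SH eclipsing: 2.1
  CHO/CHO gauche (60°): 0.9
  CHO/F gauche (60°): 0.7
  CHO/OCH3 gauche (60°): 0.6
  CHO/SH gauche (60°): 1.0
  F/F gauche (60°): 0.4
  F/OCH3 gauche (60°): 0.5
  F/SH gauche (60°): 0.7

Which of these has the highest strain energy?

A

A (staggered): CHO(0°)/OCH3(60°) gauche 0.6; CHO(0°)/SH(300°) gauche 1.0; F(120°)/OCH3(60°) gauche 0.5; F(120°)/F(180°) gauche 0.4; CHO(240°)/F(180°) gauche 0.7; CHO(240°)/SH(300°) gauche 1.0 → 4.2 kcal/mol.
B (staggered): CHO(0°)/OCH3(300°) gauche 0.6; CHO(0°)/F(60°) gauche 0.7; F(120°)/F(60°) gauche 0.4; F(120°)/SH(180°) gauche 0.7; CHO(240°)/OCH3(300°) gauche 0.6; CHO(240°)/SH(180°) gauche 1.0 → 4.0 kcal/mol.
A has the highest total (4.2 kcal/mol).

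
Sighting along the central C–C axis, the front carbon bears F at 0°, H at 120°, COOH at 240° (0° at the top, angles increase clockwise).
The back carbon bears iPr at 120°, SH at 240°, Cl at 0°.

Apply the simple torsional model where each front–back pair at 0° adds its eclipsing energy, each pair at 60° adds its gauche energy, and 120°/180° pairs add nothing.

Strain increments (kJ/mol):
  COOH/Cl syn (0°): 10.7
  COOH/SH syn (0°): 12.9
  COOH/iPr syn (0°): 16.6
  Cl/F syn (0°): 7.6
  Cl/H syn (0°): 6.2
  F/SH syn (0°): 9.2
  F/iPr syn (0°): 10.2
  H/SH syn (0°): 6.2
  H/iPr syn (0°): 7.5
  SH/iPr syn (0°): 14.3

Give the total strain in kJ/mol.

28.0 kJ/mol

This conformer is eclipsed. F at 0° is eclipsed with Cl at 0° (7.6); H at 120° is eclipsed with iPr at 120° (7.5); COOH at 240° is eclipsed with SH at 240° (12.9). Total 28.0 kJ/mol.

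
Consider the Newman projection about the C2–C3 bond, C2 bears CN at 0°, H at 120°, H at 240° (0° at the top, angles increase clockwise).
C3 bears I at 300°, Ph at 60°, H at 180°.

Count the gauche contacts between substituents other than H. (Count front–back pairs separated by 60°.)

Non-H gauche pairs: CN(0°)/I(300°); CN(0°)/Ph(60°) — 2 interactions.

2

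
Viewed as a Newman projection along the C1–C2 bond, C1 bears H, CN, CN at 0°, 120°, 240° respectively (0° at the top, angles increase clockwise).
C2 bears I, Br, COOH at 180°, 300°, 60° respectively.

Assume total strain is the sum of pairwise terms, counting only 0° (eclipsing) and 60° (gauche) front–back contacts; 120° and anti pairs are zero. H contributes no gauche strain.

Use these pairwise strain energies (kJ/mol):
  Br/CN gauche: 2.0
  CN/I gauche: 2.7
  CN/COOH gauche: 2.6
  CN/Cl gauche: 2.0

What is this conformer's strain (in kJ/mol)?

This conformer is staggered. CN at 120° is gauche with I at 180° (2.7); CN at 120° is gauche with COOH at 60° (2.6); CN at 240° is gauche with I at 180° (2.7); CN at 240° is gauche with Br at 300° (2.0). Total 10.0 kJ/mol.

10.0 kJ/mol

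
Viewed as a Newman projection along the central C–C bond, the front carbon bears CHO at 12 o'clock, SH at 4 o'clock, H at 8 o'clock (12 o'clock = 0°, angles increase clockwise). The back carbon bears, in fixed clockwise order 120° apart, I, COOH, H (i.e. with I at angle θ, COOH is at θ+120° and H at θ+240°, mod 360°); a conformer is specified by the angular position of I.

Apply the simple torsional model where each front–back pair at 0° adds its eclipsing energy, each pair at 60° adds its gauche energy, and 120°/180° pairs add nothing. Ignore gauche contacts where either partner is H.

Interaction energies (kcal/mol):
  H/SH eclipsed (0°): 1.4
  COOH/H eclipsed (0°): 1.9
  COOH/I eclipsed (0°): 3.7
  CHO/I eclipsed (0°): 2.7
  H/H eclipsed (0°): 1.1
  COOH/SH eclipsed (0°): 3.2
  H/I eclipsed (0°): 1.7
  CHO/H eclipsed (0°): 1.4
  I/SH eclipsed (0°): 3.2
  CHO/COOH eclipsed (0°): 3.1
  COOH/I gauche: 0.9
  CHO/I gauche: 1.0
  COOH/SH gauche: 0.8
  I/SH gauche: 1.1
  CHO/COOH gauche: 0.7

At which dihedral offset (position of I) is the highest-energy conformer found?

0°

I at 0° is eclipsed. CHO at 0° is eclipsed with I at 0° (2.7); SH at 120° is eclipsed with COOH at 120° (3.2); H at 240° is eclipsed with H at 240° (1.1). Total 7.0 kcal/mol.
I at 60° is staggered. CHO at 0° is gauche with I at 60° (1.0); SH at 120° is gauche with I at 60° (1.1); SH at 120° is gauche with COOH at 180° (0.8). Total 2.9 kcal/mol.
I at 120° is eclipsed. CHO at 0° is eclipsed with H at 0° (1.4); SH at 120° is eclipsed with I at 120° (3.2); H at 240° is eclipsed with COOH at 240° (1.9). Total 6.5 kcal/mol.
I at 180° is staggered. CHO at 0° is gauche with COOH at 300° (0.7); SH at 120° is gauche with I at 180° (1.1). Total 1.8 kcal/mol.
I at 240° is eclipsed. CHO at 0° is eclipsed with COOH at 0° (3.1); SH at 120° is eclipsed with H at 120° (1.4); H at 240° is eclipsed with I at 240° (1.7). Total 6.2 kcal/mol.
I at 300° is staggered. CHO at 0° is gauche with I at 300° (1.0); CHO at 0° is gauche with COOH at 60° (0.7); SH at 120° is gauche with COOH at 60° (0.8). Total 2.5 kcal/mol.
The maximum (7.0 kcal/mol) occurs with I at 0°.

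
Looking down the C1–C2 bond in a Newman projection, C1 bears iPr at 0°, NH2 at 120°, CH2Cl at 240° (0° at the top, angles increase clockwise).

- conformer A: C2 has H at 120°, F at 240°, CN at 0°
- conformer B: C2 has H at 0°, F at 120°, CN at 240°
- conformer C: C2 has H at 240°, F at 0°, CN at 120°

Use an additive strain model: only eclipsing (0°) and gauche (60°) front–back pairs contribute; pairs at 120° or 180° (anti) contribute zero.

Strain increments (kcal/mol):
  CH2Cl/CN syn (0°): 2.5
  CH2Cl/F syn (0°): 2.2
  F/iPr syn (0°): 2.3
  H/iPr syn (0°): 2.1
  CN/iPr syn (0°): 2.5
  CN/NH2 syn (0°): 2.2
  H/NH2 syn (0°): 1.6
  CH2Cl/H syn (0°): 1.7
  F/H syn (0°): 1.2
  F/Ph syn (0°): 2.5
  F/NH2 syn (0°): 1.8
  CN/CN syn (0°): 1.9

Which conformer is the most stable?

C

A (eclipsed): iPr–CN eclipsed, NH2–H eclipsed, CH2Cl–F eclipsed; 2.5 + 1.6 + 2.2 = 6.3 kcal/mol.
B (eclipsed): iPr–H eclipsed, NH2–F eclipsed, CH2Cl–CN eclipsed; 2.1 + 1.8 + 2.5 = 6.4 kcal/mol.
C (eclipsed): iPr–F eclipsed, NH2–CN eclipsed, CH2Cl–H eclipsed; 2.3 + 2.2 + 1.7 = 6.2 kcal/mol.
C has the lowest total (6.2 kcal/mol).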